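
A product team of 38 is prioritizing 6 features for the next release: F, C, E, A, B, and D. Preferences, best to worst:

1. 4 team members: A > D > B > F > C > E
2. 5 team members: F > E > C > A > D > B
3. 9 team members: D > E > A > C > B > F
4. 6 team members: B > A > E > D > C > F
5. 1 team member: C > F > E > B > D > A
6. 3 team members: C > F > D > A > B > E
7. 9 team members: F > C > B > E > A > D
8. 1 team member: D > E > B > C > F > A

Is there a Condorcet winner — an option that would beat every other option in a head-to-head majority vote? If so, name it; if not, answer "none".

none

Checking pairwise contests:
C beats F 20–18.
E beats C 21–17.
F beats E 22–16.
E beats A 25–13.
C beats B 27–11.
E beats D 21–17.
Every option loses at least one head-to-head, so there is no Condorcet winner.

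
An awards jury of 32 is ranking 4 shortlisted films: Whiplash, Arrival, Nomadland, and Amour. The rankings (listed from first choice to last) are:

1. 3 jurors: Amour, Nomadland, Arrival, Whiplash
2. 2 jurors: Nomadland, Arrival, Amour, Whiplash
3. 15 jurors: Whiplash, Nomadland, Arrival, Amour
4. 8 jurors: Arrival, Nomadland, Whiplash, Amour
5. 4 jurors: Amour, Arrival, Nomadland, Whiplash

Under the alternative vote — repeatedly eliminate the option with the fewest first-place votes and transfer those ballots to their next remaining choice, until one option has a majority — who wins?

Round 1: Whiplash 15, Arrival 8, Nomadland 2, Amour 7. Eliminate Nomadland.
Round 2: Whiplash 15, Arrival 10, Amour 7. Eliminate Amour.
Round 3: Whiplash 15, Arrival 17. Arrival has a majority.

Arrival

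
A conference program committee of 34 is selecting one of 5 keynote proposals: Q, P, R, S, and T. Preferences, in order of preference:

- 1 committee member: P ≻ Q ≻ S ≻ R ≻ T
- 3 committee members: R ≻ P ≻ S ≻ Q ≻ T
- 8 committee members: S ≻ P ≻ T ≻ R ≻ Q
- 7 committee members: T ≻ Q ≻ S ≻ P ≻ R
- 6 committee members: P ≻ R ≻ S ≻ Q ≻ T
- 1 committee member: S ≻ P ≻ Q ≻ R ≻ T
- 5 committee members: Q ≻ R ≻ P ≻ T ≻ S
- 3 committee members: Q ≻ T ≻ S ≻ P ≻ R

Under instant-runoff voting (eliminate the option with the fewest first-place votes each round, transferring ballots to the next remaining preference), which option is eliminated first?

R

Round 1: Q 8, P 7, R 3, S 9, T 7. Eliminate R.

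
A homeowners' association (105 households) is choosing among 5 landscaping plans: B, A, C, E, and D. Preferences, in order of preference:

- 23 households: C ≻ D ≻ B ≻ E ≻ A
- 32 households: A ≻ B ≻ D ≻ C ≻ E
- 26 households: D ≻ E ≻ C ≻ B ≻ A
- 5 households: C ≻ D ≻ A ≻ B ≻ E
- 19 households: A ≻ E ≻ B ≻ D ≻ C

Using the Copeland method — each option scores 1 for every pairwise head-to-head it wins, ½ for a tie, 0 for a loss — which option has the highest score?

B: beats E; loses to A, C, and D → score 1.
A: beats B and E; loses to C and D → score 2.
C: beats B, A, and E; loses to D → score 3.
E: loses to B, A, C, and D → score 0.
D: beats B, A, C, and E → score 4.
D has the best pairwise record.

D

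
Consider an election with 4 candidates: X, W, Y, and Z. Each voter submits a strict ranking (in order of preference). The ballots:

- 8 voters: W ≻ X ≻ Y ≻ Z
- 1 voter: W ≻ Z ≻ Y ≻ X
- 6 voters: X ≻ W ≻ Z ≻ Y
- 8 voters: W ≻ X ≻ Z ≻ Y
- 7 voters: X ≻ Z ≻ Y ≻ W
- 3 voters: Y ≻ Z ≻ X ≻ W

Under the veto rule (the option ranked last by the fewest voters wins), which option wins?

Last-place votes: X 1, W 10, Y 14, Z 8.
X is ranked last by the fewest voters, so X wins.

X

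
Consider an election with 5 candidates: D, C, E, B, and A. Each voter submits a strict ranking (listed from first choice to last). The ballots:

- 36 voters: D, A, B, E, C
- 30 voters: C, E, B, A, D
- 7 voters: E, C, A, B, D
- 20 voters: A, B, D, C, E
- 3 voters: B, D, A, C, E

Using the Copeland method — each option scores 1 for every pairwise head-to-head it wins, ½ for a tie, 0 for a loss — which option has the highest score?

A

D: beats C and E; loses to B and A → score 2.
C: beats E; loses to D, B, and A → score 1.
E: loses to D, C, B, and A → score 0.
B: beats D, C, and E; loses to A → score 3.
A: beats D, C, E, and B → score 4.
A has the best pairwise record.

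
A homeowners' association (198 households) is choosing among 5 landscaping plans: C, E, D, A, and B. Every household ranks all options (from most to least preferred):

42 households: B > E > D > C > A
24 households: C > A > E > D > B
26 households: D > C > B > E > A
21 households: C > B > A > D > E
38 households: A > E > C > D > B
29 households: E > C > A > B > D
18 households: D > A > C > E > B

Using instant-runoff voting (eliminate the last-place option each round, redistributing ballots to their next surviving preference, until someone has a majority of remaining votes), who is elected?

Round 1: C 45, E 29, D 44, A 38, B 42. Eliminate E.
Round 2: C 74, D 44, A 38, B 42. Eliminate A.
Round 3: C 112, D 44, B 42. C has a majority.

C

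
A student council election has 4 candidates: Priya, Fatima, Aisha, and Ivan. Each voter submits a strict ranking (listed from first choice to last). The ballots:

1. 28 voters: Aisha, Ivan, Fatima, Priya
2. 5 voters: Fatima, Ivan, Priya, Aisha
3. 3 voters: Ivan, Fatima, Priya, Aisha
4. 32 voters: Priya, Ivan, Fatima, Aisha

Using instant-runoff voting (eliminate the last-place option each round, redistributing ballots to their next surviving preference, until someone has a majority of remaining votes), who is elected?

Round 1: Priya 32, Fatima 5, Aisha 28, Ivan 3. Eliminate Ivan.
Round 2: Priya 32, Fatima 8, Aisha 28. Eliminate Fatima.
Round 3: Priya 40, Aisha 28. Priya has a majority.

Priya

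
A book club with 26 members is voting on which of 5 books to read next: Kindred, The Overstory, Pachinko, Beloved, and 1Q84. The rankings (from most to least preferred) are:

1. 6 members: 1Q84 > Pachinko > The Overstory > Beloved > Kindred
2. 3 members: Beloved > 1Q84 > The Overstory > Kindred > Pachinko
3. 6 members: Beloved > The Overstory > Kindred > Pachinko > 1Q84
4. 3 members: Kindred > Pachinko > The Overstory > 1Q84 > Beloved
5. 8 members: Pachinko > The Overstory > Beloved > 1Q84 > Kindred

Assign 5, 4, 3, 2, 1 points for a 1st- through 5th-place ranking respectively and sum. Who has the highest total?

The Overstory

Kindred: 6·1 + 3·2 + 6·3 + 3·5 + 8·1 = 53
The Overstory: 6·3 + 3·3 + 6·4 + 3·3 + 8·4 = 92
Pachinko: 6·4 + 3·1 + 6·2 + 3·4 + 8·5 = 91
Beloved: 6·2 + 3·5 + 6·5 + 3·1 + 8·3 = 84
1Q84: 6·5 + 3·4 + 6·1 + 3·2 + 8·2 = 70
The Overstory has the highest Borda score (92).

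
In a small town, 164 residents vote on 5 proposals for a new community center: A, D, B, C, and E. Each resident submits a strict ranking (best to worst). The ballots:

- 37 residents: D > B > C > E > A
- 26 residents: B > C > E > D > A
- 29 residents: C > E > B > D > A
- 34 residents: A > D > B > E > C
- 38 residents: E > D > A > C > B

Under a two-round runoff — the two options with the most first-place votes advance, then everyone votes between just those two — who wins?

E

Round 1 first-place votes: A 34, D 37, B 26, C 29, E 38.
E and D advance.
Runoff: E is preferred to D by 93 voters; D by 71.
E wins the runoff.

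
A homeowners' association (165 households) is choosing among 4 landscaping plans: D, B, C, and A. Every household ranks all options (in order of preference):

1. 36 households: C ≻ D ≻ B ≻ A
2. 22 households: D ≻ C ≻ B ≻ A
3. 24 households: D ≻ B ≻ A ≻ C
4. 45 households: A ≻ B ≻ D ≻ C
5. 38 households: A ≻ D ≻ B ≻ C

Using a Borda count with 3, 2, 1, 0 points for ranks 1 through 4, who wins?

D

D: 36·2 + 22·3 + 24·3 + 45·1 + 38·2 = 331
B: 36·1 + 22·1 + 24·2 + 45·2 + 38·1 = 234
C: 36·3 + 22·2 + 24·0 + 45·0 + 38·0 = 152
A: 36·0 + 22·0 + 24·1 + 45·3 + 38·3 = 273
D has the highest Borda score (331).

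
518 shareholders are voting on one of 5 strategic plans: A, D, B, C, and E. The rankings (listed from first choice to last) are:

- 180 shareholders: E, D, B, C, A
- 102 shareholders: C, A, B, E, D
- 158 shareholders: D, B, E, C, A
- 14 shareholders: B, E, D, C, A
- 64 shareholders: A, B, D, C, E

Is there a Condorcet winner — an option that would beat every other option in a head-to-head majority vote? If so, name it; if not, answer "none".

none

Checking pairwise contests:
D beats A 352–166.
E beats D 296–222.
D beats B 338–180.
D beats C 416–102.
B beats E 338–180.
Every option loses at least one head-to-head, so there is no Condorcet winner.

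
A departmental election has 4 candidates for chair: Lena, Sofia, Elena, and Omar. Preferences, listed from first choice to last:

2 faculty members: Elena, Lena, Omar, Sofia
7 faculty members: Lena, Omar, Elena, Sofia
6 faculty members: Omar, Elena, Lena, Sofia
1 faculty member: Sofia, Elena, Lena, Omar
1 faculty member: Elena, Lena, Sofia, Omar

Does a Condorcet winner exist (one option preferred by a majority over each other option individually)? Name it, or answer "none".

none

Checking pairwise contests:
Elena beats Lena 10–7.
Lena beats Sofia 16–1.
Omar beats Elena 13–4.
Lena beats Omar 11–6.
Every option loses at least one head-to-head, so there is no Condorcet winner.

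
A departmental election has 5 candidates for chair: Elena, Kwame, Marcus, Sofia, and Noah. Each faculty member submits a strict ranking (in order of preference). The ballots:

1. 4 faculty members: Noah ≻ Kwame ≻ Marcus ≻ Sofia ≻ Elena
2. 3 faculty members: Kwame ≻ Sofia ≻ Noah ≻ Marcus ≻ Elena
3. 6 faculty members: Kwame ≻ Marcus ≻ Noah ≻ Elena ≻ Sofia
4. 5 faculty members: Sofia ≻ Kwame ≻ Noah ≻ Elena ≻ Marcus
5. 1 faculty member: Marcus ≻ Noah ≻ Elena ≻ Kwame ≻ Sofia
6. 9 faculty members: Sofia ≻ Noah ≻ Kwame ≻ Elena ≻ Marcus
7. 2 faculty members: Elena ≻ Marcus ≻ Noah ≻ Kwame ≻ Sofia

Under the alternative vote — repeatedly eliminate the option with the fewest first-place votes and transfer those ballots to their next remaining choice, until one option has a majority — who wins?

Kwame

Round 1: Elena 2, Kwame 9, Marcus 1, Sofia 14, Noah 4. Eliminate Marcus.
Round 2: Elena 2, Kwame 9, Sofia 14, Noah 5. Eliminate Elena.
Round 3: Kwame 9, Sofia 14, Noah 7. Eliminate Noah.
Round 4: Kwame 16, Sofia 14. Kwame has a majority.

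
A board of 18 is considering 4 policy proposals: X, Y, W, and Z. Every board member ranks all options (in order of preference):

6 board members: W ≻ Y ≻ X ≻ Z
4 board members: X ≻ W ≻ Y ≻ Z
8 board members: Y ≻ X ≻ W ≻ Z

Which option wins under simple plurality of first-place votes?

Y

First-place votes: X 4, Y 8, W 6, Z 0.
Y has the most first-place votes.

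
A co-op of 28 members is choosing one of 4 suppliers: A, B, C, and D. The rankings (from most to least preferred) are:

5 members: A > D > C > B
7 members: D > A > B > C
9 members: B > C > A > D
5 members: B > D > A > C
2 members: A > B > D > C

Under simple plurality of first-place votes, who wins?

B

First-place votes: A 7, B 14, C 0, D 7.
B has the most first-place votes.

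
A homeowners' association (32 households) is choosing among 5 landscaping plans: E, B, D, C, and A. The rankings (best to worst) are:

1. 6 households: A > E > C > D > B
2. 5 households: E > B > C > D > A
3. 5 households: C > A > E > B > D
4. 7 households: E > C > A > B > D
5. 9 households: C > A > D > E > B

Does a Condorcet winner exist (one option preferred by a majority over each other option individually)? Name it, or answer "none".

none

Checking pairwise contests:
A beats E 20–12.
E beats B 32–0.
E beats D 23–9.
E beats C 18–14.
C beats A 26–6.
Every option loses at least one head-to-head, so there is no Condorcet winner.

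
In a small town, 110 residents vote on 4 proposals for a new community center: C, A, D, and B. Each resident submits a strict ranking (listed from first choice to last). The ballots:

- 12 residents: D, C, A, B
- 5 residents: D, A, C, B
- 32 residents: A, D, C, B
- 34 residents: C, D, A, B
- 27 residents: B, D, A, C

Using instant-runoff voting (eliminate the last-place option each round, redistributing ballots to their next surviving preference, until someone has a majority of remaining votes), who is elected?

Round 1: C 34, A 32, D 17, B 27. Eliminate D.
Round 2: C 46, A 37, B 27. Eliminate B.
Round 3: C 46, A 64. A has a majority.

A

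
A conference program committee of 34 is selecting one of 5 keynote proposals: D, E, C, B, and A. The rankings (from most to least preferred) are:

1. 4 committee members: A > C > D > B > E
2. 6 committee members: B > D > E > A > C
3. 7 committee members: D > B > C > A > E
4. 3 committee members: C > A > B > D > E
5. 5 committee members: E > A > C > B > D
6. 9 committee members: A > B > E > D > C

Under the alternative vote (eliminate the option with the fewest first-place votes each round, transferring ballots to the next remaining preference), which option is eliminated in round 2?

Round 1: D 7, E 5, C 3, B 6, A 13. Eliminate C.
Round 2: D 7, E 5, B 6, A 16. Eliminate E.

E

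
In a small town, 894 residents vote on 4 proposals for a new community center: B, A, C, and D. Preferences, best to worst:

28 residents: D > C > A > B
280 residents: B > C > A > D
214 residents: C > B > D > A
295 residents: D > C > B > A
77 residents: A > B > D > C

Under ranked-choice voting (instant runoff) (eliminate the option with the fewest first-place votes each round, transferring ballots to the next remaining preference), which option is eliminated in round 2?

C

Round 1: B 280, A 77, C 214, D 323. Eliminate A.
Round 2: B 357, C 214, D 323. Eliminate C.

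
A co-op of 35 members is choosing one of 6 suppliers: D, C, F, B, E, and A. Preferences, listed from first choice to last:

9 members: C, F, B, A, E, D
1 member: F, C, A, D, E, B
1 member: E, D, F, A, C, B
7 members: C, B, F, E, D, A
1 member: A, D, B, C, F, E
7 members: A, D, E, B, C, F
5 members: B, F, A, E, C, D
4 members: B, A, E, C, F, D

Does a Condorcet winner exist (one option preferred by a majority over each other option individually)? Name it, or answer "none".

Checking pairwise contests:
C beats D 26–9.
A beats C 18–17.
C beats F 28–7.
C beats B 18–17.
C beats E 18–17.
F beats A 23–12.
Every option loses at least one head-to-head, so there is no Condorcet winner.

none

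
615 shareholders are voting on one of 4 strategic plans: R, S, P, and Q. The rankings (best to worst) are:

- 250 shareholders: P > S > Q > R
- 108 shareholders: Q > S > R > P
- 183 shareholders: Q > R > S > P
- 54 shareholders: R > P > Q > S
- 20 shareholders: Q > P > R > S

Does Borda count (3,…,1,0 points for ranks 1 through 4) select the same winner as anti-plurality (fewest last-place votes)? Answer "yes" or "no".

yes

Borda — scores: R 656, S 899, P 898, Q 1237. Winner: Q.
Anti-plurality — last-place votes: R 250, S 74, P 291, Q 0. Winner: Q.
The two methods agree.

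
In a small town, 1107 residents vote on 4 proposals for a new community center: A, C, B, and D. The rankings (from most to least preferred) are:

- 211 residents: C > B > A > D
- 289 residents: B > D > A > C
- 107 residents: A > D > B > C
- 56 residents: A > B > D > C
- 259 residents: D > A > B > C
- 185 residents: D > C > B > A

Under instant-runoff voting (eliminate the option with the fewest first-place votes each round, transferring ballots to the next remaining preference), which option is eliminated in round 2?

C

Round 1: A 163, C 211, B 289, D 444. Eliminate A.
Round 2: C 211, B 345, D 551. Eliminate C.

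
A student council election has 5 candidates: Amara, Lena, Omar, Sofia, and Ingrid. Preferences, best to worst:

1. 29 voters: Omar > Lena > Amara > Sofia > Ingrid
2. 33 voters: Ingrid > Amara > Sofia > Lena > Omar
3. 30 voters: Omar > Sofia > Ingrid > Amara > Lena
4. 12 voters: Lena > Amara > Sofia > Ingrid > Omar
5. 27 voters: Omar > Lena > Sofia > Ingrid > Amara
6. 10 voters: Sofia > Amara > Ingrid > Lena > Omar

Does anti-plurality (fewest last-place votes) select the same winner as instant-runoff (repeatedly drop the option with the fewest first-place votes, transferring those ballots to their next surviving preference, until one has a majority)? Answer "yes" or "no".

no

Anti-plurality — last-place votes: Amara 27, Lena 30, Omar 55, Sofia 0, Ingrid 29. Winner: Sofia.
Instant-runoff — R1 Amara 0, Lena 12, Omar 86, Sofia 10, Ingrid 33 (Omar winner). Winner: Omar.
The two methods disagree.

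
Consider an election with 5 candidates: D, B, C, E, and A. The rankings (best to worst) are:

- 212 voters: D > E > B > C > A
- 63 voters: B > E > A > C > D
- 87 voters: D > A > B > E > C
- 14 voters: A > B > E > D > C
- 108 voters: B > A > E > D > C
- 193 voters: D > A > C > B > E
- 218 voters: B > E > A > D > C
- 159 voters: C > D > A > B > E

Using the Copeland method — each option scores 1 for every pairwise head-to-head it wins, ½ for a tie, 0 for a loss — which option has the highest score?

D

D: beats B, C, E, and A → score 4.
B: beats C, E, and A; loses to D → score 3.
C: loses to D, B, E, and A → score 0.
E: beats C; loses to D, B, and A → score 1.
A: beats C and E; loses to D and B → score 2.
D has the best pairwise record.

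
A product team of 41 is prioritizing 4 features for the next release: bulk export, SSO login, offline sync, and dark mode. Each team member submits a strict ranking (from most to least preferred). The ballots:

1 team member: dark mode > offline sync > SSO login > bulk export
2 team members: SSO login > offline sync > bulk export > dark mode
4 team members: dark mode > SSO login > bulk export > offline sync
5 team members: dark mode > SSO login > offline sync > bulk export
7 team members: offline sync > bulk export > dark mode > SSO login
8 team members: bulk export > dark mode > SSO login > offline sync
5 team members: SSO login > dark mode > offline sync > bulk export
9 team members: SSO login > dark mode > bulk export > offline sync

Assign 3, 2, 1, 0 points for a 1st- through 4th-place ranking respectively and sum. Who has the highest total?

dark mode

bulk export: 1·0 + 2·1 + 4·1 + 5·0 + 7·2 + 8·3 + 5·0 + 9·1 = 53
SSO login: 1·1 + 2·3 + 4·2 + 5·2 + 7·0 + 8·1 + 5·3 + 9·3 = 75
offline sync: 1·2 + 2·2 + 4·0 + 5·1 + 7·3 + 8·0 + 5·1 + 9·0 = 37
dark mode: 1·3 + 2·0 + 4·3 + 5·3 + 7·1 + 8·2 + 5·2 + 9·2 = 81
dark mode has the highest Borda score (81).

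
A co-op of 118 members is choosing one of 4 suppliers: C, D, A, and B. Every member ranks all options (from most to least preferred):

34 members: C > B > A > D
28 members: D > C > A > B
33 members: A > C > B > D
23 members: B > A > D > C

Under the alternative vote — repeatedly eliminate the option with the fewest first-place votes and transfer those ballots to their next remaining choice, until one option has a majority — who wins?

C

Round 1: C 34, D 28, A 33, B 23. Eliminate B.
Round 2: C 34, D 28, A 56. Eliminate D.
Round 3: C 62, A 56. C has a majority.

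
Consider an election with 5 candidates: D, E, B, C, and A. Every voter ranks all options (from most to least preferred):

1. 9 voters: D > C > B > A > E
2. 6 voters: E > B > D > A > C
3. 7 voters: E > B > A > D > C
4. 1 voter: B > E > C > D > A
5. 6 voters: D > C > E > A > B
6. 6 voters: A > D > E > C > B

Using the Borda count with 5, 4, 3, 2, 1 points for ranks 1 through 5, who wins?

D

D: 9·5 + 6·3 + 7·2 + 1·2 + 6·5 + 6·4 = 133
E: 9·1 + 6·5 + 7·5 + 1·4 + 6·3 + 6·3 = 114
B: 9·3 + 6·4 + 7·4 + 1·5 + 6·1 + 6·1 = 96
C: 9·4 + 6·1 + 7·1 + 1·3 + 6·4 + 6·2 = 88
A: 9·2 + 6·2 + 7·3 + 1·1 + 6·2 + 6·5 = 94
D has the highest Borda score (133).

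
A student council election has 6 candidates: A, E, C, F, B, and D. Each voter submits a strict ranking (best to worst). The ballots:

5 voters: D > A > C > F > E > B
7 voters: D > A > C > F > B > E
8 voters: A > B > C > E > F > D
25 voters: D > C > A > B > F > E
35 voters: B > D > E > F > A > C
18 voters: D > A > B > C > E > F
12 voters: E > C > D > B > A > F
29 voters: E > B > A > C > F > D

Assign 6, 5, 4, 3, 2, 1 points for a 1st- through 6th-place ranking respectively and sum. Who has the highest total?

B

A: 5·5 + 7·5 + 8·6 + 25·4 + 35·2 + 18·5 + 12·2 + 29·4 = 508
E: 5·2 + 7·1 + 8·3 + 25·1 + 35·4 + 18·2 + 12·6 + 29·6 = 488
C: 5·4 + 7·4 + 8·4 + 25·5 + 35·1 + 18·3 + 12·5 + 29·3 = 441
F: 5·3 + 7·3 + 8·2 + 25·2 + 35·3 + 18·1 + 12·1 + 29·2 = 295
B: 5·1 + 7·2 + 8·5 + 25·3 + 35·6 + 18·4 + 12·3 + 29·5 = 597
D: 5·6 + 7·6 + 8·1 + 25·6 + 35·5 + 18·6 + 12·4 + 29·1 = 590
B has the highest Borda score (597).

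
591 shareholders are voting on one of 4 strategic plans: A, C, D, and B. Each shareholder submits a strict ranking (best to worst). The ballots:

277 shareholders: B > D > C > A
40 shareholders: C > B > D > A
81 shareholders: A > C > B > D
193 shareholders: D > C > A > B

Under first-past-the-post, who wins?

B

First-place votes: A 81, C 40, D 193, B 277.
B has the most first-place votes.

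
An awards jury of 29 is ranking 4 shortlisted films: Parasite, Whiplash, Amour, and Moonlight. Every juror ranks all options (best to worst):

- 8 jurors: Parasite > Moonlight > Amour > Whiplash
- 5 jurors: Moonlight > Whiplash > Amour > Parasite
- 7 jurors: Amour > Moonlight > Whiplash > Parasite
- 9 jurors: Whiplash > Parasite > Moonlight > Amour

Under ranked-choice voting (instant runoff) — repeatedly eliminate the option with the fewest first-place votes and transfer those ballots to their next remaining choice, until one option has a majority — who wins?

Whiplash

Round 1: Parasite 8, Whiplash 9, Amour 7, Moonlight 5. Eliminate Moonlight.
Round 2: Parasite 8, Whiplash 14, Amour 7. Eliminate Amour.
Round 3: Parasite 8, Whiplash 21. Whiplash has a majority.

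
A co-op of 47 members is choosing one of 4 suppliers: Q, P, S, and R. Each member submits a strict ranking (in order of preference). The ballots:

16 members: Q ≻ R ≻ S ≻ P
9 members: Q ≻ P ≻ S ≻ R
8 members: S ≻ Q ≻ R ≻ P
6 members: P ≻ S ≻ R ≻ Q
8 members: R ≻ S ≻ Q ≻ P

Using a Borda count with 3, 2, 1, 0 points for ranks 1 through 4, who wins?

Q: 16·3 + 9·3 + 8·2 + 6·0 + 8·1 = 99
P: 16·0 + 9·2 + 8·0 + 6·3 + 8·0 = 36
S: 16·1 + 9·1 + 8·3 + 6·2 + 8·2 = 77
R: 16·2 + 9·0 + 8·1 + 6·1 + 8·3 = 70
Q has the highest Borda score (99).

Q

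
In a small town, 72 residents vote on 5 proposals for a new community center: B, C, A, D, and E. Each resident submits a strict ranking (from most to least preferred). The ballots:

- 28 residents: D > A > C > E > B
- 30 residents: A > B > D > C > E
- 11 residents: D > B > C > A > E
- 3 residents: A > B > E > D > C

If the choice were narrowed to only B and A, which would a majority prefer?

Voters preferring B to A: 11; preferring A to B: 61.
A wins the head-to-head.

A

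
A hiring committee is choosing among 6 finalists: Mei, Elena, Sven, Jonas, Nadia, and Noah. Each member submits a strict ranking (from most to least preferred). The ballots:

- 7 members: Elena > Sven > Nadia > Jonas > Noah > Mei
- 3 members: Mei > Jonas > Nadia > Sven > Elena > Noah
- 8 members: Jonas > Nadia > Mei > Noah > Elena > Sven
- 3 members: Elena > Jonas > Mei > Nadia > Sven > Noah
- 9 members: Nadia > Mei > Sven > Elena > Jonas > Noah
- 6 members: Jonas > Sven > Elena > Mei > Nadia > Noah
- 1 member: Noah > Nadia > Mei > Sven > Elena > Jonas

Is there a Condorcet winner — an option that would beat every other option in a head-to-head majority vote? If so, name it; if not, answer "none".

Checking pairwise contests:
Jonas beats Mei 24–13.
Mei beats Elena 21–16.
Mei beats Sven 24–13.
Elena beats Jonas 20–17.
Jonas beats Nadia 20–17.
Mei beats Noah 29–8.
Every option loses at least one head-to-head, so there is no Condorcet winner.

none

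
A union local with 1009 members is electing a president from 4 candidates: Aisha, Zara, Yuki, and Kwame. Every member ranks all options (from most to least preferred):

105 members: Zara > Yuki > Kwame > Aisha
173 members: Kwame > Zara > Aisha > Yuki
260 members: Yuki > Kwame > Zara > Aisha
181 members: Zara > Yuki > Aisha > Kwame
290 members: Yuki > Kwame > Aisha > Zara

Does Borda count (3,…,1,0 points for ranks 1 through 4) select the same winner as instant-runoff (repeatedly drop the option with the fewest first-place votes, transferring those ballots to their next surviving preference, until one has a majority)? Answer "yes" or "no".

Borda — scores: Aisha 644, Zara 1464, Yuki 2222, Kwame 1724. Winner: Yuki.
Instant-runoff — R1 Aisha 0, Zara 286, Yuki 550, Kwame 173 (Yuki winner). Winner: Yuki.
The two methods agree.

yes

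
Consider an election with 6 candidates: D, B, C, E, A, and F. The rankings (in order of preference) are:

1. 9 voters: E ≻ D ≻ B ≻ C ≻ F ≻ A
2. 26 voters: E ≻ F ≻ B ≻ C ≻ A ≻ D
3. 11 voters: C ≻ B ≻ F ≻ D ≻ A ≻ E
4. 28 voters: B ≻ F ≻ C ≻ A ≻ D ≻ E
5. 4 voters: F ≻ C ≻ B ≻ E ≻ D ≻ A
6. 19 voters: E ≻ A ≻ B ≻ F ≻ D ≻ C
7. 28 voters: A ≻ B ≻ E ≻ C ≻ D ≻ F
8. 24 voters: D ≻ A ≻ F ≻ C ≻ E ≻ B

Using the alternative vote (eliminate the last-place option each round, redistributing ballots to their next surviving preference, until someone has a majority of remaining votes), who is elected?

Round 1: D 24, B 28, C 11, E 54, A 28, F 4. Eliminate F.
Round 2: D 24, B 28, C 15, E 54, A 28. Eliminate C.
Round 3: D 24, B 43, E 54, A 28. Eliminate D.
Round 4: B 43, E 54, A 52. Eliminate B.
Round 5: E 58, A 91. A has a majority.

A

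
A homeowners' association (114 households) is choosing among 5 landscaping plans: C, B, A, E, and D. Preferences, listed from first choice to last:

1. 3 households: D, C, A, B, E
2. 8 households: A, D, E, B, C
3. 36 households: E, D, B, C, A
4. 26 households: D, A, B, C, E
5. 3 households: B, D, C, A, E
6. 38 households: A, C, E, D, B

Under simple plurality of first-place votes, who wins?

First-place votes: C 0, B 3, A 46, E 36, D 29.
A has the most first-place votes.

A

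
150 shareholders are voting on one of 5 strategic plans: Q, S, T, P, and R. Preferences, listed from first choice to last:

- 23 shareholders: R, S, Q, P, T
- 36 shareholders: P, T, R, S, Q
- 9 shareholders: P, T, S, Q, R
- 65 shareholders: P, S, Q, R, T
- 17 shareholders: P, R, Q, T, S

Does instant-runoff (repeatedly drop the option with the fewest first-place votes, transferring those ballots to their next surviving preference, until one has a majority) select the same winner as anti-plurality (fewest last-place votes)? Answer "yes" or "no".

yes

Instant-runoff — R1 Q 0, S 0, T 0, P 127, R 23 (P winner). Winner: P.
Anti-plurality — last-place votes: Q 36, S 17, T 88, P 0, R 9. Winner: P.
The two methods agree.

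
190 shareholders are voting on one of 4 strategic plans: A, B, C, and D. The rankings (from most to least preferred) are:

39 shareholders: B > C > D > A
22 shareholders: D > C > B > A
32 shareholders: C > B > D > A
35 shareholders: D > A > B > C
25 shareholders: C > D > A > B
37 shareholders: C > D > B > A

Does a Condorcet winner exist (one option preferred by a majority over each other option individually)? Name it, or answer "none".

C

C vs A: 155–35 for C.
C vs B: 116–74 for C.
C vs D: 133–57 for C.
C beats every other option head-to-head.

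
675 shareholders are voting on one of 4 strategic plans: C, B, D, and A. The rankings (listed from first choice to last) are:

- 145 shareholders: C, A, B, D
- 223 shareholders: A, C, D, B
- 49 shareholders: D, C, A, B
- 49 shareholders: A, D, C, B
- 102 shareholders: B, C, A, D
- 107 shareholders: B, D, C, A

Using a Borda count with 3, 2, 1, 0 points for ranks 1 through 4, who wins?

C

C: 145·3 + 223·2 + 49·2 + 49·1 + 102·2 + 107·1 = 1339
B: 145·1 + 223·0 + 49·0 + 49·0 + 102·3 + 107·3 = 772
D: 145·0 + 223·1 + 49·3 + 49·2 + 102·0 + 107·2 = 682
A: 145·2 + 223·3 + 49·1 + 49·3 + 102·1 + 107·0 = 1257
C has the highest Borda score (1339).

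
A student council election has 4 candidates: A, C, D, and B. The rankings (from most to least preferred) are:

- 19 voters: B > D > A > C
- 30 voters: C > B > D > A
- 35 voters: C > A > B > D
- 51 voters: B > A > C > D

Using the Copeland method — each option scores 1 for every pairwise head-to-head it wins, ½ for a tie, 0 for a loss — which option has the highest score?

B

A: beats C and D; loses to B → score 2.
C: beats D; loses to A and B → score 1.
D: loses to A, C, and B → score 0.
B: beats A, C, and D → score 3.
B has the best pairwise record.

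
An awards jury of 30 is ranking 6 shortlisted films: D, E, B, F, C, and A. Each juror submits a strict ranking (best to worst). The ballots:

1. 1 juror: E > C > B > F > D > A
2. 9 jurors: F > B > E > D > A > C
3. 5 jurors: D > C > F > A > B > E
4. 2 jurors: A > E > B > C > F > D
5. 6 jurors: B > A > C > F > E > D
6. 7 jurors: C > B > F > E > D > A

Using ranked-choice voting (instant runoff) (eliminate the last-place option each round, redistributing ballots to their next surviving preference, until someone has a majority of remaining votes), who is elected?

Round 1: D 5, E 1, B 6, F 9, C 7, A 2. Eliminate E.
Round 2: D 5, B 6, F 9, C 8, A 2. Eliminate A.
Round 3: D 5, B 8, F 9, C 8. Eliminate D.
Round 4: B 8, F 9, C 13. Eliminate B.
Round 5: F 9, C 21. C has a majority.

C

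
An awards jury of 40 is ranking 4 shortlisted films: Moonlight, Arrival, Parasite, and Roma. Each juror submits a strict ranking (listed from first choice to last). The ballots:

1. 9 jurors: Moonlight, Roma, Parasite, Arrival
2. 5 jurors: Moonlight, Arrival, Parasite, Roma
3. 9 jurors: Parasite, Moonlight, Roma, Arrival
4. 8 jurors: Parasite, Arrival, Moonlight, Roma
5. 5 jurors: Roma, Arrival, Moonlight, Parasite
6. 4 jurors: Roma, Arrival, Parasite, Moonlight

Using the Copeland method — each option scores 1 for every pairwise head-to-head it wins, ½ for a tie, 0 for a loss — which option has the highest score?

Moonlight: beats Arrival and Roma; loses to Parasite → score 2.
Arrival: loses to Moonlight, Parasite, and Roma → score 0.
Parasite: beats Moonlight, Arrival, and Roma → score 3.
Roma: beats Arrival; loses to Moonlight and Parasite → score 1.
Parasite has the best pairwise record.

Parasite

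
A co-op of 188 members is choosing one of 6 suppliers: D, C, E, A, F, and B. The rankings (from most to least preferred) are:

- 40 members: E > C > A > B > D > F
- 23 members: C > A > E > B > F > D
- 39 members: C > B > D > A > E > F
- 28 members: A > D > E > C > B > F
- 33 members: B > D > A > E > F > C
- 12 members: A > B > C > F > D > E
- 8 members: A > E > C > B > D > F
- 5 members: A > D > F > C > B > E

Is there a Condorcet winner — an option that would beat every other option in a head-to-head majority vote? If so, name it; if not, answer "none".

none

Checking pairwise contests:
C beats D 122–66.
E beats C 109–79.
D beats E 117–71.
C beats A 102–86.
D beats F 153–35.
C beats B 143–45.
Every option loses at least one head-to-head, so there is no Condorcet winner.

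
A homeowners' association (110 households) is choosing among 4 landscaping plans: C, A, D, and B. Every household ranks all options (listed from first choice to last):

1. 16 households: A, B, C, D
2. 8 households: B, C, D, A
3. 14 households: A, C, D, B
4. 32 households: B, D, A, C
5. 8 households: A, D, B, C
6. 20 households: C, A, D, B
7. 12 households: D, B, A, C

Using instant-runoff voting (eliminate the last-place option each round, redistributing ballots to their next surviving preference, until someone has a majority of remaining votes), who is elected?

A

Round 1: C 20, A 38, D 12, B 40. Eliminate D.
Round 2: C 20, A 38, B 52. Eliminate C.
Round 3: A 58, B 52. A has a majority.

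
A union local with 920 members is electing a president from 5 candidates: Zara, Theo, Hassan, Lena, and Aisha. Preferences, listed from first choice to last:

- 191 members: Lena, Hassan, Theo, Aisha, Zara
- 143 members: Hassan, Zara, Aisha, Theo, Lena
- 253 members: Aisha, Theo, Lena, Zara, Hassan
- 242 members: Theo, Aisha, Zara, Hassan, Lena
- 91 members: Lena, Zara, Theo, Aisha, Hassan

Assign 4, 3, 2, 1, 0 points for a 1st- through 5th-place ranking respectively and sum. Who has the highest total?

Theo

Zara: 191·0 + 143·3 + 253·1 + 242·2 + 91·3 = 1439
Theo: 191·2 + 143·1 + 253·3 + 242·4 + 91·2 = 2434
Hassan: 191·3 + 143·4 + 253·0 + 242·1 + 91·0 = 1387
Lena: 191·4 + 143·0 + 253·2 + 242·0 + 91·4 = 1634
Aisha: 191·1 + 143·2 + 253·4 + 242·3 + 91·1 = 2306
Theo has the highest Borda score (2434).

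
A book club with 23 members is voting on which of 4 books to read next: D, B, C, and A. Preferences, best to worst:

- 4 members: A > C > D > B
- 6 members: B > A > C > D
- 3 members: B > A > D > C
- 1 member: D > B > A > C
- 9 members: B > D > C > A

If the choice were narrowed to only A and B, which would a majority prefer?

Voters preferring A to B: 4; preferring B to A: 19.
B wins the head-to-head.

B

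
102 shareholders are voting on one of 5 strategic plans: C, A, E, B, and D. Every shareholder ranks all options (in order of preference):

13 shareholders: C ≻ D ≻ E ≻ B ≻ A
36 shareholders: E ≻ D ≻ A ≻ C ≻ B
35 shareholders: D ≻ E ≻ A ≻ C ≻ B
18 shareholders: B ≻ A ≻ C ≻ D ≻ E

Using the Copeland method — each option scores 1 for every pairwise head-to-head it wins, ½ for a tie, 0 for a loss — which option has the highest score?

D

C: beats B; loses to A, E, and D → score 1.
A: beats C and B; loses to E and D → score 2.
E: beats C, A, and B; loses to D → score 3.
B: loses to C, A, E, and D → score 0.
D: beats C, A, E, and B → score 4.
D has the best pairwise record.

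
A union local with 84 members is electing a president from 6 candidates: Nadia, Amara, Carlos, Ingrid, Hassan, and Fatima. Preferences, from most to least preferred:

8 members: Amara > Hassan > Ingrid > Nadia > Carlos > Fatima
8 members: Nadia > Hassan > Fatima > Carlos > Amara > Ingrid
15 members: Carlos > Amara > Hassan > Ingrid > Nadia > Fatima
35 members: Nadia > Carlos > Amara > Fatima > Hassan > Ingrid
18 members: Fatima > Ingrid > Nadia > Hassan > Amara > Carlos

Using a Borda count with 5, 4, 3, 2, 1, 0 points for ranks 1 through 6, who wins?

Nadia: 8·2 + 8·5 + 15·1 + 35·5 + 18·3 = 300
Amara: 8·5 + 8·1 + 15·4 + 35·3 + 18·1 = 231
Carlos: 8·1 + 8·2 + 15·5 + 35·4 + 18·0 = 239
Ingrid: 8·3 + 8·0 + 15·2 + 35·0 + 18·4 = 126
Hassan: 8·4 + 8·4 + 15·3 + 35·1 + 18·2 = 180
Fatima: 8·0 + 8·3 + 15·0 + 35·2 + 18·5 = 184
Nadia has the highest Borda score (300).

Nadia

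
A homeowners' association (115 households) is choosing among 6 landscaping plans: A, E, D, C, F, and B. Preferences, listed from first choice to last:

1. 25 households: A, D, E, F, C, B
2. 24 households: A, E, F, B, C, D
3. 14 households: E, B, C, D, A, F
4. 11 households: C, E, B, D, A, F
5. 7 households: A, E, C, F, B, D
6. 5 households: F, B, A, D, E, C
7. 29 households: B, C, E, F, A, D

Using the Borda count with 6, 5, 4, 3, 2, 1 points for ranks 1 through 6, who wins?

A: 25·6 + 24·6 + 14·2 + 11·2 + 7·6 + 5·4 + 29·2 = 464
E: 25·4 + 24·5 + 14·6 + 11·5 + 7·5 + 5·2 + 29·4 = 520
D: 25·5 + 24·1 + 14·3 + 11·3 + 7·1 + 5·3 + 29·1 = 275
C: 25·2 + 24·2 + 14·4 + 11·6 + 7·4 + 5·1 + 29·5 = 398
F: 25·3 + 24·4 + 14·1 + 11·1 + 7·3 + 5·6 + 29·3 = 334
B: 25·1 + 24·3 + 14·5 + 11·4 + 7·2 + 5·5 + 29·6 = 424
E has the highest Borda score (520).

E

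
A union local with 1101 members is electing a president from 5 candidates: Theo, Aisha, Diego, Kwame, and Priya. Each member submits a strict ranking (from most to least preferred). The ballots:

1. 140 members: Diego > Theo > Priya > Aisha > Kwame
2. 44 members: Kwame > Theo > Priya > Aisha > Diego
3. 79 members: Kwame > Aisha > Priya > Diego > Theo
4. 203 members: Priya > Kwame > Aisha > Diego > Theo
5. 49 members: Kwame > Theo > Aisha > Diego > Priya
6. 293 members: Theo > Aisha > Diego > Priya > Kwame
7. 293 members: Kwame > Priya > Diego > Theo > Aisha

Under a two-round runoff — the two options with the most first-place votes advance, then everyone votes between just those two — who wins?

Round 1 first-place votes: Theo 293, Aisha 0, Diego 140, Kwame 465, Priya 203.
Kwame and Theo advance.
Runoff: Kwame is preferred to Theo by 668 voters; Theo by 433.
Kwame wins the runoff.

Kwame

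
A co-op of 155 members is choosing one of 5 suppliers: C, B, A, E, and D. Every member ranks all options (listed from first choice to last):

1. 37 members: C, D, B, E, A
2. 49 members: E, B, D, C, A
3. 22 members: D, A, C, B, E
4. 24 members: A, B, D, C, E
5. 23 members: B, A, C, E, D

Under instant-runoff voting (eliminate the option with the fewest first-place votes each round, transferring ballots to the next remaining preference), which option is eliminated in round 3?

C

Round 1: C 37, B 23, A 24, E 49, D 22. Eliminate D.
Round 2: C 37, B 23, A 46, E 49. Eliminate B.
Round 3: C 37, A 69, E 49. Eliminate C.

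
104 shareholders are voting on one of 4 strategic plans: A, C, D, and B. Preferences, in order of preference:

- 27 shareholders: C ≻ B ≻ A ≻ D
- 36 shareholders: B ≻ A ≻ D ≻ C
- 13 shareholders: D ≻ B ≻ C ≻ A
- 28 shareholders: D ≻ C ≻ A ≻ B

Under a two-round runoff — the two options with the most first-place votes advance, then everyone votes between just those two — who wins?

B

Round 1 first-place votes: A 0, C 27, D 41, B 36.
D and B advance.
Runoff: D is preferred to B by 41 voters; B by 63.
B wins the runoff.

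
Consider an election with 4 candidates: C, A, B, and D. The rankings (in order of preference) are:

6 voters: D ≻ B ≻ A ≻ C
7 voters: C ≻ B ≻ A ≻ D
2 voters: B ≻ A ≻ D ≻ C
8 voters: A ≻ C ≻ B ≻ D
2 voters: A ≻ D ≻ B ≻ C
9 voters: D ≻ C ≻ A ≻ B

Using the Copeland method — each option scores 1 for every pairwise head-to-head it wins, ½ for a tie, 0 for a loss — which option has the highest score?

C: beats B; loses to A and D → score 1.
A: beats C, B, and D → score 3.
B: ties D; loses to C and A → score 0.5.
D: beats C; ties B; loses to A → score 1.5.
A has the best pairwise record.

A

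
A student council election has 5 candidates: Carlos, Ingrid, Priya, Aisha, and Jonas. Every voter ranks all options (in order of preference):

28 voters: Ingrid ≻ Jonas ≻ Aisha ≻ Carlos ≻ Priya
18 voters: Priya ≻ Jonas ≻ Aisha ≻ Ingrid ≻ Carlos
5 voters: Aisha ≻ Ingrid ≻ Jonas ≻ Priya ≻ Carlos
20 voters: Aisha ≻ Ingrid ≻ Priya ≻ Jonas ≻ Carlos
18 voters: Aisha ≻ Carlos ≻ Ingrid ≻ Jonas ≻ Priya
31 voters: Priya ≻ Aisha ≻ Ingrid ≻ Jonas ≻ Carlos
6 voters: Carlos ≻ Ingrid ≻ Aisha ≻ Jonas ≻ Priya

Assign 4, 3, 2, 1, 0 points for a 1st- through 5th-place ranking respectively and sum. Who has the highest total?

Carlos: 28·1 + 18·0 + 5·0 + 20·0 + 18·3 + 31·0 + 6·4 = 106
Ingrid: 28·4 + 18·1 + 5·3 + 20·3 + 18·2 + 31·2 + 6·3 = 321
Priya: 28·0 + 18·4 + 5·1 + 20·2 + 18·0 + 31·4 + 6·0 = 241
Aisha: 28·2 + 18·2 + 5·4 + 20·4 + 18·4 + 31·3 + 6·2 = 369
Jonas: 28·3 + 18·3 + 5·2 + 20·1 + 18·1 + 31·1 + 6·1 = 223
Aisha has the highest Borda score (369).

Aisha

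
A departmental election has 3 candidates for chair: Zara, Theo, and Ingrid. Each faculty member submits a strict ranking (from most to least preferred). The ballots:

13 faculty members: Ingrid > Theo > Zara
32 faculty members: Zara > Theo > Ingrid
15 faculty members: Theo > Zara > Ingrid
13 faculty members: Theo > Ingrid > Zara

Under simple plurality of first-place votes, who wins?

First-place votes: Zara 32, Theo 28, Ingrid 13.
Zara has the most first-place votes.

Zara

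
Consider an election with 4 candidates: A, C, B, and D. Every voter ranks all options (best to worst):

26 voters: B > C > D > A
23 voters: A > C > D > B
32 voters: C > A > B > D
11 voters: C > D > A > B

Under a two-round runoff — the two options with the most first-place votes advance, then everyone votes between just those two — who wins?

C

Round 1 first-place votes: A 23, C 43, B 26, D 0.
C and B advance.
Runoff: C is preferred to B by 66 voters; B by 26.
C wins the runoff.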